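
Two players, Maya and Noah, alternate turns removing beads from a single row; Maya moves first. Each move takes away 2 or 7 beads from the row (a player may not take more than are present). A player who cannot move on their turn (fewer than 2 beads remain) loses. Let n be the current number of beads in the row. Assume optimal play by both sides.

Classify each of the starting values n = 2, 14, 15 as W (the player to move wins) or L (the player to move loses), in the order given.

Use the standard recursion: the mover loses at a terminal position; elsewhere, the mover wins exactly when some move hands the opponent an L position.
n=0: no move → L
n=1: no move → L
n=2: →0(L), so W
n=3: →1(L), so W
n=4: →2(W) only, which is W, so L
n=5: →3(W) only, which is W, so L
n=6: →4(L), so W
n=7: →5(L), so W
n=8: →1(L), so W
n=9: →7(W), 2(W) — all W, so L
n=10: →8(W), 3(W) — all W, so L
n=11: →9(L), so W
n=12: →10(L), so W
n=13: →11(W), 6(W) — all W, so L
n=14: →12(W), 7(W) — all W, so L
n=15: →13(L), so W

2: W, 14: L, 15: W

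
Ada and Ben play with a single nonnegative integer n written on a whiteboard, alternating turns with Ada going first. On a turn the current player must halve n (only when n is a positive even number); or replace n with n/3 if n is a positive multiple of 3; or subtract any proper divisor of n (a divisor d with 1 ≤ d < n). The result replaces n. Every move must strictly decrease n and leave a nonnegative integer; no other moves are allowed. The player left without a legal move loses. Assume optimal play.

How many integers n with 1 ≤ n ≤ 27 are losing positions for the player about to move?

Compute win/loss labels from the base case upward. A position with no move is L. Any other position is W if it can reach an L in one move, else L.
n=0: no move → L
n=1: no move → L
n=2: W (go to 1, an L position)
n=3: W (go to 1, an L position)
n=4: L (options 2(W), 3(W) are all W)
n=5: W (go to 4, an L position)
n=6: W (go to 4, an L position)
n=7: L (sole option 6(W) is W)
n=8: W (go to 4, an L position)
n=9: L (options 3(W), 6(W), 8(W) are all W)
n=10: W (go to 9, an L position)
n=11: L (sole option 10(W) is W)
n=12: W (go to 4, an L position)
n=13: L (sole option 12(W) is W)
n=14: W (go to 7, an L position)
n=15: L (options 5(W), 10(W), 12(W), 14(W) are all W)
n=16: W (go to 15, an L position)
n=17: L (sole option 16(W) is W)
n=18: W (go to 9, an L position)
n=19: L (sole option 18(W) is W)
n=20: W (go to 15, an L position)
n=21: W (go to 7, an L position)
n=22: W (go to 11, an L position)
n=23: L (sole option 22(W) is W)
n=24: W (go to 23, an L position)
n=25: L (options 20(W), 24(W) are all W)
n=26: W (go to 13, an L position)
n=27: W (go to 9, an L position)
L entries with 1 ≤ n ≤ 27 (n=0 is outside the asked range and is not counted): n = 1, 4, 7, 9, 11, 13, 15, 17, 19, 23, 25; that makes 11.

11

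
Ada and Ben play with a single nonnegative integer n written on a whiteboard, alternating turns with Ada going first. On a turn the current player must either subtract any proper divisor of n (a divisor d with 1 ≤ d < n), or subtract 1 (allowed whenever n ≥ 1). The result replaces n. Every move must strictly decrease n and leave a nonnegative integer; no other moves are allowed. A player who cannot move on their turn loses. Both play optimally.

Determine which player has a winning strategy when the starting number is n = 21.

Ben wins.

Work bottom-up. With no move the player to move loses. Otherwise the position is W if at least one move leads to an L position for the opponent, and L if every move leads to a W.
n=0: no move → L
n=1: W (go to 0, an L position)
n=2: L (sole option 1(W) is W)
n=3: W (go to 2, an L position)
n=4: W (go to 2, an L position)
n=5: L (sole option 4(W) is W)
n=6: W (go to 5, an L position)
n=7: L (sole option 6(W) is W)
n=8: W (go to 7, an L position)
n=9: L (options 6(W), 8(W) are all W)
n=10: W (go to 5, an L position)
n=11: L (sole option 10(W) is W)
n=12: W (go to 9, an L position)
n=13: L (sole option 12(W) is W)
n=14: W (go to 7, an L position)
n=15: L (options 10(W), 12(W), 14(W) are all W)
n=16: W (go to 15, an L position)
n=17: L (sole option 16(W) is W)
n=18: W (go to 9, an L position)
n=19: L (sole option 18(W) is W)
n=20: W (go to 15, an L position)
n=21: L (options 14(W), 18(W), 20(W) are all W)
The starting position 21 is L: whatever Ada does, the opponent receives a W position.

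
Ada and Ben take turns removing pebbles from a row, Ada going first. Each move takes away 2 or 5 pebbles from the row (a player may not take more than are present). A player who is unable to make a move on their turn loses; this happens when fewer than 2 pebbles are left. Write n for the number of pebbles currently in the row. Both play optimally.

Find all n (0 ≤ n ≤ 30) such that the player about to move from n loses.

0, 1, 4, 7, 8, 11, 14, 15, 18, 21, 22, 25, 28, 29

Build the W/L table. Terminal = L. A non-terminal position is W if it has a move to some L; otherwise it is L.
n=0: no move → L
n=1: no move → L
n=2: W (go to 0, an L position)
n=3: W (go to 1, an L position)
n=4: L (sole option 2(W) is W)
n=5: W (go to 0, an L position)
n=6: W (go to 4, an L position)
n=7: L (options 5(W), 2(W) are all W)
n=8: L (options 6(W), 3(W) are all W)
n=9: W (go to 7, an L position)
n=10: W (go to 8, an L position)
n=11: L (options 9(W), 6(W) are all W)
n=12: W (go to 7, an L position)
n=13: W (go to 11, an L position)
n=14: L (options 12(W), 9(W) are all W)
n=15: L (options 13(W), 10(W) are all W)
n=16: W (go to 14, an L position)
n=17: W (go to 15, an L position)
n=18: L (options 16(W), 13(W) are all W)
n=19: W (go to 14, an L position)
n=20: W (go to 18, an L position)
n=21: L (options 19(W), 16(W) are all W)
n=22: L (options 20(W), 17(W) are all W)
n=23: W (go to 21, an L position)
n=24: W (go to 22, an L position)
n=25: L (options 23(W), 20(W) are all W)
n=26: W (go to 21, an L position)
n=27: W (go to 25, an L position)
n=28: L (options 26(W), 23(W) are all W)
n=29: L (options 27(W), 24(W) are all W)
n=30: W (go to 28, an L position)
The losing starting values of n are exactly the entries labelled L in this table (14 of them).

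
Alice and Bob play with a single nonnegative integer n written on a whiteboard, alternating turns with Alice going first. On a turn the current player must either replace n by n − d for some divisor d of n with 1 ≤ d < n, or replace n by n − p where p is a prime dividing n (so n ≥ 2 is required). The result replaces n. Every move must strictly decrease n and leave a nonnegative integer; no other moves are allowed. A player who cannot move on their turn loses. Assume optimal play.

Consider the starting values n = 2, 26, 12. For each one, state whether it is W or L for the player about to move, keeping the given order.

2: W, 26: L, 12: W

Build the W/L table. Terminal = L. A non-terminal position is W if it has a move to some L; otherwise it is L.
n=0: no move → L
n=1: no move → L
n=2: can move to 0, which is L ⇒ W
n=3: can move to 0, which is L ⇒ W
n=4: moves to 2(W), 3(W); every one is W ⇒ L
n=5: can move to 0, which is L ⇒ W
n=6: can move to 4, which is L ⇒ W
n=7: can move to 0, which is L ⇒ W
n=8: can move to 4, which is L ⇒ W
n=9: moves to 6(W), 8(W); every one is W ⇒ L
n=10: can move to 9, which is L ⇒ W
n=11: can move to 0, which is L ⇒ W
n=12: can move to 9, which is L ⇒ W
n=13: can move to 0, which is L ⇒ W
n=14: moves to 7(W), 12(W), 13(W); every one is W ⇒ L
n=15: can move to 14, which is L ⇒ W
n=16: can move to 14, which is L ⇒ W
n=17: can move to 0, which is L ⇒ W
n=18: can move to 9, which is L ⇒ W
n=19: can move to 0, which is L ⇒ W
n=20: moves to 10(W), 15(W), 16(W), 18(W), 19(W); every one is W ⇒ L
n=21: can move to 14, which is L ⇒ W
n=22: can move to 20, which is L ⇒ W
n=23: can move to 0, which is L ⇒ W
n=24: can move to 20, which is L ⇒ W
n=25: can move to 20, which is L ⇒ W
n=26: moves to 13(W), 24(W), 25(W); every one is W ⇒ L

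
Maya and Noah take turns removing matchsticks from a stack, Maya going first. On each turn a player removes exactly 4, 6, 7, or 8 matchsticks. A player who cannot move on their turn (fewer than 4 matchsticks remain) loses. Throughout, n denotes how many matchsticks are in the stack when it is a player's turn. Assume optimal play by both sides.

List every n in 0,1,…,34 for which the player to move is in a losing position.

0, 1, 2, 3, 12, 13, 14, 15, 24, 25, 26, 27

Positions with no move are L. A position that does have a move is losing for the player to move precisely when every available move leads to a winning position for the opponent. Fill in the labels:
n=0: no move → L
n=1: no move → L
n=2: no move → L
n=3: no move → L
n=4: →0(L), so W
n=5: →1(L), so W
n=6: →2(L), so W
n=7: →3(L), so W
n=8: →2(L), so W
n=9: →3(L), so W
n=10: →3(L), so W
n=11: →3(L), so W
n=12: →8(W), 6(W), 5(W), 4(W) — all W, so L
n=13: →9(W), 7(W), 6(W), 5(W) — all W, so L
n=14: →10(W), 8(W), 7(W), 6(W) — all W, so L
n=15: →11(W), 9(W), 8(W), 7(W) — all W, so L
n=16: →12(L), so W
n=17: →13(L), so W
n=18: →14(L), so W
n=19: →15(L), so W
n=20: →14(L), so W
n=21: →15(L), so W
n=22: →15(L), so W
n=23: →15(L), so W
n=24: →20(W), 18(W), 17(W), 16(W) — all W, so L
n=25: →21(W), 19(W), 18(W), 17(W) — all W, so L
n=26: →22(W), 20(W), 19(W), 18(W) — all W, so L
n=27: →23(W), 21(W), 20(W), 19(W) — all W, so L
n=28: →24(L), so W
n=29: →25(L), so W
n=30: →26(L), so W
n=31: →27(L), so W
n=32: →26(L), so W
n=33: →27(L), so W
n=34: →27(L), so W
Reading off the rows marked L gives the requested list; there are 12 such values of n.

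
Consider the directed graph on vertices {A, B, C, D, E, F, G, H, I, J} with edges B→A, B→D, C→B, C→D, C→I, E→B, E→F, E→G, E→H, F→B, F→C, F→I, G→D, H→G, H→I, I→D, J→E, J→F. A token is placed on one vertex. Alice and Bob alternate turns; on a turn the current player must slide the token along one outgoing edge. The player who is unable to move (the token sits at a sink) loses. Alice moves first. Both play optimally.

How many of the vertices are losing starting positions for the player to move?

4

Label each position W (a win for the player to move) or L (a loss). A position with no legal move is L; any other position is W exactly when some move reaches an L, and L when every move reaches a W.
Every edge goes from a vertex to one that appears earlier in the order D, A, B, G, I, H, C, F, E, J, so processing vertices in that order labels each vertex after all of its successors.
D: no outgoing edge → L
A: no outgoing edge → L
B: reaches L-position A → W
G: reaches L-position D → W
I: reaches L-position D → W
H: only reaches I(W), G(W), all W → L
C: reaches L-position D → W
F: only reaches C(W), I(W), B(W), all W → L
E: reaches L-position F → W
J: reaches L-position F → W
The L vertices are A, D, F, H; that is 4 in all.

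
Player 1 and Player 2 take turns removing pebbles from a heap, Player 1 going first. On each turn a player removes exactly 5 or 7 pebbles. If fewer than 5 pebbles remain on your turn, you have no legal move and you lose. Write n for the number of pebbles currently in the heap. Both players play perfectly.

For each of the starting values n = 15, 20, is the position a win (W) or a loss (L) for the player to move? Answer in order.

15: L, 20: W

Label each position W (a win for the player to move) or L (a loss). A position with no legal move is L; any other position is W exactly when some move reaches an L, and L when every move reaches a W.
n=0: no move → L
n=1: no move → L
n=2: no move → L
n=3: no move → L
n=4: no move → L
n=5: can move to 0, which is L ⇒ W
n=6: can move to 1, which is L ⇒ W
n=7: can move to 2, which is L ⇒ W
n=8: can move to 3, which is L ⇒ W
n=9: can move to 4, which is L ⇒ W
n=10: can move to 3, which is L ⇒ W
n=11: can move to 4, which is L ⇒ W
n=12: moves to 7(W), 5(W); every one is W ⇒ L
n=13: moves to 8(W), 6(W); every one is W ⇒ L
n=14: moves to 9(W), 7(W); every one is W ⇒ L
n=15: moves to 10(W), 8(W); every one is W ⇒ L
n=16: moves to 11(W), 9(W); every one is W ⇒ L
n=17: can move to 12, which is L ⇒ W
n=18: can move to 13, which is L ⇒ W
n=19: can move to 14, which is L ⇒ W
n=20: can move to 15, which is L ⇒ W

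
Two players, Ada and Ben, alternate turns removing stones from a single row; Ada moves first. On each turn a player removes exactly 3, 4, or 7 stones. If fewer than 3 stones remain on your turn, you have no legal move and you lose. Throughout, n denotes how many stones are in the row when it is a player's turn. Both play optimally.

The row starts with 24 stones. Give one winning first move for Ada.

Remove 3, leaving 21.

Positions with no move are L. A position that does have a move is losing for the player to move precisely when every available move leads to a winning position for the opponent. Fill in the labels:
n=0: no move → L
n=1: no move → L
n=2: no move → L
n=3: W (go to 0, an L position)
n=4: W (go to 1, an L position)
n=5: W (go to 2, an L position)
n=6: W (go to 2, an L position)
n=7: W (go to 0, an L position)
n=8: W (go to 1, an L position)
n=9: W (go to 2, an L position)
n=10: L (options 7(W), 6(W), 3(W) are all W)
n=11: L (options 8(W), 7(W), 4(W) are all W)
n=12: L (options 9(W), 8(W), 5(W) are all W)
n=13: W (go to 10, an L position)
n=14: W (go to 11, an L position)
n=15: W (go to 12, an L position)
n=16: W (go to 12, an L position)
n=17: W (go to 10, an L position)
n=18: W (go to 11, an L position)
n=19: W (go to 12, an L position)
n=20: L (options 17(W), 16(W), 13(W) are all W)
n=21: L (options 18(W), 17(W), 14(W) are all W)
n=22: L (options 19(W), 18(W), 15(W) are all W)
n=23: W (go to 20, an L position)
n=24: W (go to 21, an L position)
From 24, the L positions reachable in one move are: 21, 20. Any move reaching one of these is winning.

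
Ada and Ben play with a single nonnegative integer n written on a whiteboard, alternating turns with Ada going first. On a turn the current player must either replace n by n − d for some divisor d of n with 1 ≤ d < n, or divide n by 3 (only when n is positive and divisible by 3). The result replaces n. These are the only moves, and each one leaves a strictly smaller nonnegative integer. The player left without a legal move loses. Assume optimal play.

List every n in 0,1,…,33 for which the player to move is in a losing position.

0, 1, 4, 7, 9, 11, 13, 15, 17, 19, 23, 25, 28, 31

Work bottom-up. With no move the player to move loses. Otherwise the position is W if at least one move leads to an L position for the opponent, and L if every move leads to a W.
n=0: no move → L
n=1: no move → L
n=2: →1(L), so W
n=3: →1(L), so W
n=4: →2(W), 3(W) — all W, so L
n=5: →4(L), so W
n=6: →4(L), so W
n=7: →6(W) only, which is W, so L
n=8: →4(L), so W
n=9: →3(W), 6(W), 8(W) — all W, so L
n=10: →9(L), so W
n=11: →10(W) only, which is W, so L
n=12: →4(L), so W
n=13: →12(W) only, which is W, so L
n=14: →7(L), so W
n=15: →5(W), 10(W), 12(W), 14(W) — all W, so L
n=16: →15(L), so W
n=17: →16(W) only, which is W, so L
n=18: →9(L), so W
n=19: →18(W) only, which is W, so L
n=20: →15(L), so W
n=21: →7(L), so W
n=22: →11(L), so W
n=23: →22(W) only, which is W, so L
n=24: →23(L), so W
n=25: →20(W), 24(W) — all W, so L
n=26: →13(L), so W
n=27: →9(L), so W
n=28: →14(W), 21(W), 24(W), 26(W), 27(W) — all W, so L
n=29: →28(L), so W
n=30: →15(L), so W
n=31: →30(W) only, which is W, so L
n=32: →28(L), so W
n=33: →11(L), so W
Reading off the rows marked L gives the requested list; there are 14 such values of n.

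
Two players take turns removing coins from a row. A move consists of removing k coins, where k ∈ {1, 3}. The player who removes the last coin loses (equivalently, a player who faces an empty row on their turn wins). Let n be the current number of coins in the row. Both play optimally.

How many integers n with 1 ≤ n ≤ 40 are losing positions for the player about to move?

Label each position W (a win for the player to move) or L (a loss). A position with no legal move is W; any other position is W exactly when some move reaches an L, and L when every move reaches a W.
n=0: no move; the opponent has just taken the last coin and therefore loses → W
n=1: →0(W) only, which is W, so L
n=2: →1(L), so W
n=3: →2(W), 0(W) — all W, so L
n=4: →3(L), so W
n=5: →4(W), 2(W) — all W, so L
n=6: →5(L), so W
n=7: →6(W), 4(W) — all W, so L
n=8: →7(L), so W
n=9: →8(W), 6(W) — all W, so L
n=10: →9(L), so W
n=11: →10(W), 8(W) — all W, so L
n=12: →11(L), so W
n=13: →12(W), 10(W) — all W, so L
n=14: →13(L), so W
n=15: →14(W), 12(W) — all W, so L
n=16: →15(L), so W
n=17: →16(W), 14(W) — all W, so L
n=18: →17(L), so W
n=19: →18(W), 16(W) — all W, so L
n=20: →19(L), so W
n=21: →20(W), 18(W) — all W, so L
n=22: →21(L), so W
n=23: →22(W), 20(W) — all W, so L
n=24: →23(L), so W
n=25: →24(W), 22(W) — all W, so L
n=26: →25(L), so W
n=27: →26(W), 24(W) — all W, so L
n=28: →27(L), so W
n=29: →28(W), 26(W) — all W, so L
n=30: →29(L), so W
n=31: →30(W), 28(W) — all W, so L
n=32: →31(L), so W
n=33: →32(W), 30(W) — all W, so L
n=34: →33(L), so W
n=35: →34(W), 32(W) — all W, so L
n=36: →35(L), so W
n=37: →36(W), 34(W) — all W, so L
n=38: →37(L), so W
n=39: →38(W), 36(W) — all W, so L
n=40: →39(L), so W
L entries with 1 ≤ n ≤ 40 (the range starts at n=1): n = 1, 3, 5, 7, 9, 11, 13, 15, 17, 19, 21, 23, 25, 27, 29, 31, 33, 35, 37, 39; that makes 20.

20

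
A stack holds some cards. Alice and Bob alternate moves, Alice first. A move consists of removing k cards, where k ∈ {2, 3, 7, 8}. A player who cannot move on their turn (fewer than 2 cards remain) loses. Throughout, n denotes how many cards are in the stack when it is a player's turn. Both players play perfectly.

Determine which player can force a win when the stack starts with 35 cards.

Compute win/loss labels from the base case upward. A position with no move is L. Any other position is W if it can reach an L in one move, else L.
n=0: no move → L
n=1: no move → L
n=2: reaches L-position 0 → W
n=3: reaches L-position 1 → W
n=4: reaches L-position 1 → W
n=5: only reaches 3(W), 2(W), all W → L
n=6: only reaches 4(W), 3(W), all W → L
n=7: reaches L-position 5 → W
n=8: reaches L-position 6 → W
n=9: reaches L-position 6 → W
n=10: only reaches 8(W), 7(W), 3(W), 2(W), all W → L
n=11: only reaches 9(W), 8(W), 4(W), 3(W), all W → L
n=12: reaches L-position 10 → W
n=13: reaches L-position 11 → W
n=14: reaches L-position 11 → W
n=15: only reaches 13(W), 12(W), 8(W), 7(W), all W → L
n=16: only reaches 14(W), 13(W), 9(W), 8(W), all W → L
n=17: reaches L-position 15 → W
n=18: reaches L-position 16 → W
n=19: reaches L-position 16 → W
n=20: only reaches 18(W), 17(W), 13(W), 12(W), all W → L
n=21: only reaches 19(W), 18(W), 14(W), 13(W), all W → L
n=22: reaches L-position 20 → W
n=23: reaches L-position 21 → W
n=24: reaches L-position 21 → W
n=25: only reaches 23(W), 22(W), 18(W), 17(W), all W → L
n=26: only reaches 24(W), 23(W), 19(W), 18(W), all W → L
n=27: reaches L-position 25 → W
n=28: reaches L-position 26 → W
n=29: reaches L-position 26 → W
n=30: only reaches 28(W), 27(W), 23(W), 22(W), all W → L
n=31: only reaches 29(W), 28(W), 24(W), 23(W), all W → L
n=32: reaches L-position 30 → W
n=33: reaches L-position 31 → W
n=34: reaches L-position 31 → W
n=35: only reaches 33(W), 32(W), 28(W), 27(W), all W → L
The starting position 35 is L: whatever Alice does, the opponent receives a W position.

Bob wins.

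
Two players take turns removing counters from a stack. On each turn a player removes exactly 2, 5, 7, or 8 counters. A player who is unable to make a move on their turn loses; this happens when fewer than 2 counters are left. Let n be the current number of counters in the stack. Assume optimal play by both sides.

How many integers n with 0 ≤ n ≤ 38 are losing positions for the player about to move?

12

Label each position W (a win for the player to move) or L (a loss). A position with no legal move is L; any other position is W exactly when some move reaches an L, and L when every move reaches a W.
n=0: no move → L
n=1: no move → L
n=2: can move to 0, which is L ⇒ W
n=3: can move to 1, which is L ⇒ W
n=4: the only move is to 2(W), a W ⇒ L
n=5: can move to 0, which is L ⇒ W
n=6: can move to 4, which is L ⇒ W
n=7: can move to 0, which is L ⇒ W
n=8: can move to 1, which is L ⇒ W
n=9: can move to 4, which is L ⇒ W
n=10: moves to 8(W), 5(W), 3(W), 2(W); every one is W ⇒ L
n=11: can move to 4, which is L ⇒ W
n=12: can move to 10, which is L ⇒ W
n=13: moves to 11(W), 8(W), 6(W), 5(W); every one is W ⇒ L
n=14: moves to 12(W), 9(W), 7(W), 6(W); every one is W ⇒ L
n=15: can move to 13, which is L ⇒ W
n=16: can move to 14, which is L ⇒ W
n=17: can move to 10, which is L ⇒ W
n=18: can move to 13, which is L ⇒ W
n=19: can move to 14, which is L ⇒ W
n=20: can move to 13, which is L ⇒ W
n=21: can move to 14, which is L ⇒ W
n=22: can move to 14, which is L ⇒ W
n=23: moves to 21(W), 18(W), 16(W), 15(W); every one is W ⇒ L
n=24: moves to 22(W), 19(W), 17(W), 16(W); every one is W ⇒ L
n=25: can move to 23, which is L ⇒ W
n=26: can move to 24, which is L ⇒ W
n=27: moves to 25(W), 22(W), 20(W), 19(W); every one is W ⇒ L
n=28: can move to 23, which is L ⇒ W
n=29: can move to 27, which is L ⇒ W
n=30: can move to 23, which is L ⇒ W
n=31: can move to 24, which is L ⇒ W
n=32: can move to 27, which is L ⇒ W
n=33: moves to 31(W), 28(W), 26(W), 25(W); every one is W ⇒ L
n=34: can move to 27, which is L ⇒ W
n=35: can move to 33, which is L ⇒ W
n=36: moves to 34(W), 31(W), 29(W), 28(W); every one is W ⇒ L
n=37: moves to 35(W), 32(W), 30(W), 29(W); every one is W ⇒ L
n=38: can move to 36, which is L ⇒ W
L entries with 0 ≤ n ≤ 38: n = 0, 1, 4, 10, 13, 14, 23, 24, 27, 33, 36, 37; that makes 12.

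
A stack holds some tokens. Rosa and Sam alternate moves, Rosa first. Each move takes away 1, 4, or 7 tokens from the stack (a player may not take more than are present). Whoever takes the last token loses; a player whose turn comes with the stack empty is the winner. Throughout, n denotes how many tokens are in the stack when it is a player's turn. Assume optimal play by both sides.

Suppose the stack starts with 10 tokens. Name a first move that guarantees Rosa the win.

Build the W/L table. Terminal = W. A non-terminal position is W if it has a move to some L; otherwise it is L.
n=0: no move; the opponent has just taken the last token and therefore loses → W
n=1: the only move is to 0(W), a W ⇒ L
n=2: can move to 1, which is L ⇒ W
n=3: the only move is to 2(W), a W ⇒ L
n=4: can move to 3, which is L ⇒ W
n=5: can move to 1, which is L ⇒ W
n=6: moves to 5(W), 2(W); every one is W ⇒ L
n=7: can move to 6, which is L ⇒ W
n=8: can move to 1, which is L ⇒ W
n=9: moves to 8(W), 5(W), 2(W); every one is W ⇒ L
n=10: can move to 9, which is L ⇒ W
From 10, the L positions reachable in one move are: 9, 6, 3. Any move reaching one of these is winning.

Remove 1, leaving 9.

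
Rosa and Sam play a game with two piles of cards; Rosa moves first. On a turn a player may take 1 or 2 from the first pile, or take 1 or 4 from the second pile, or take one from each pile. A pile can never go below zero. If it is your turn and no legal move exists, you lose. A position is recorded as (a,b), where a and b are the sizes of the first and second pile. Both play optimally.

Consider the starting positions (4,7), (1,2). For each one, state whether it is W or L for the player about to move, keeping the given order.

Build the W/L table. Terminal = L. A non-terminal position is W if it has a move to some L; otherwise it is L.
No move ever increases a pile, so every position that can arise here has a ≤ 4 and b ≤ 7; it is enough to label the cells with 0 ≤ a ≤ 4 and 0 ≤ b ≤ 7.
Every move lowers a or b (never raises either), so fill the grid row by row in increasing a, and left to right within a row: each cell's successors are then already labelled.
      b=0  b=1  b=2  b=3  b=4  b=5  b=6  b=7
a=0:    L    W    L    W    W    L    W    L
a=1:    W    W    W    W    L    W    W    W
a=2:    W    L    W    L    W    W    L    W
a=3:    L    W    W    W    W    L    W    W
a=4:    W    W    L    W    L    W    W    L
Cells with no legal move (terminal, hence L): (0,0).
The remaining L cells, each justified by listing all of its moves:
(0,2): only reaches (0,1)(W), which is W → L
(0,5): only reaches (0,4)(W), (0,1)(W), all W → L
(0,7): only reaches (0,6)(W), (0,3)(W), all W → L
(1,4): only reaches (0,4)(W), (1,3)(W), (1,0)(W), (0,3)(W), all W → L
(2,1): only reaches (1,1)(W), (0,1)(W), (2,0)(W), (1,0)(W), all W → L
(2,3): only reaches (1,3)(W), (0,3)(W), (2,2)(W), (1,2)(W), all W → L
(2,6): only reaches (1,6)(W), (0,6)(W), (2,5)(W), (2,2)(W), (1,5)(W), all W → L
(3,0): only reaches (2,0)(W), (1,0)(W), all W → L
(3,5): only reaches (2,5)(W), (1,5)(W), (3,4)(W), (3,1)(W), (2,4)(W), all W → L
(4,2): only reaches (3,2)(W), (2,2)(W), (4,1)(W), (3,1)(W), all W → L
(4,4): only reaches (3,4)(W), (2,4)(W), (4,3)(W), (4,0)(W), (3,3)(W), all W → L
(4,7): only reaches (3,7)(W), (2,7)(W), (4,6)(W), (4,3)(W), (3,6)(W), all W → L
Every other cell has at least one move into one of the L cells above, so it is W.
(4,7): one of the L cells justified above, so L
(1,2): the move to (0,2) reaches an L cell, so W

(4,7): L, (1,2): W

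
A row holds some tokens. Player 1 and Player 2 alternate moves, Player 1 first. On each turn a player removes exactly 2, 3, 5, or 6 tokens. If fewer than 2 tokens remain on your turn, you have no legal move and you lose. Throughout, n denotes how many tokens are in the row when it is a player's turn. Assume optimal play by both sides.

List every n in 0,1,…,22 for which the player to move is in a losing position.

0, 1, 8, 9, 16, 17

Positions with no move are L. A position that does have a move is losing for the player to move precisely when every available move leads to a winning position for the opponent. Fill in the labels:
n=0: no move → L
n=1: no move → L
n=2: W (go to 0, an L position)
n=3: W (go to 1, an L position)
n=4: W (go to 1, an L position)
n=5: W (go to 0, an L position)
n=6: W (go to 1, an L position)
n=7: W (go to 1, an L position)
n=8: L (options 6(W), 5(W), 3(W), 2(W) are all W)
n=9: L (options 7(W), 6(W), 4(W), 3(W) are all W)
n=10: W (go to 8, an L position)
n=11: W (go to 9, an L position)
n=12: W (go to 9, an L position)
n=13: W (go to 8, an L position)
n=14: W (go to 9, an L position)
n=15: W (go to 9, an L position)
n=16: L (options 14(W), 13(W), 11(W), 10(W) are all W)
n=17: L (options 15(W), 14(W), 12(W), 11(W) are all W)
n=18: W (go to 16, an L position)
n=19: W (go to 17, an L position)
n=20: W (go to 17, an L position)
n=21: W (go to 16, an L position)
n=22: W (go to 17, an L position)
Reading off the rows marked L gives the requested list; there are 6 such values of n.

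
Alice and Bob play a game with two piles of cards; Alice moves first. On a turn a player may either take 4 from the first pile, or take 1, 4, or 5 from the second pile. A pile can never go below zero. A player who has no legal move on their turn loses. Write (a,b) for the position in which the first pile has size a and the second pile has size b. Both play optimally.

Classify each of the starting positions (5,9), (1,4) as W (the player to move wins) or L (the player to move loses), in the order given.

Compute win/loss labels from the base case upward. A position with no move is L. Any other position is W if it can reach an L in one move, else L.
No move ever increases a pile, so every position that can arise here has a ≤ 5 and b ≤ 9; it is enough to label the cells with 0 ≤ a ≤ 5 and 0 ≤ b ≤ 9.
Every move lowers a or b (never raises either), so fill the grid row by row in increasing a, and left to right within a row: each cell's successors are then already labelled.
      b=0  b=1  b=2  b=3  b=4  b=5  b=6  b=7  b=8  b=9
a=0:    L    W    L    W    W    W    W    W    L    W
a=1:    L    W    L    W    W    W    W    W    L    W
a=2:    L    W    L    W    W    W    W    W    L    W
a=3:    L    W    L    W    W    W    W    W    L    W
a=4:    W    L    W    L    W    W    W    W    W    L
a=5:    W    L    W    L    W    W    W    W    W    L
Cells with no legal move (terminal, hence L): (0,0), (1,0), (2,0), (3,0).
The remaining L cells, each justified by listing all of its moves:
(0,2): the only move is to (0,1)(W), a W ⇒ L
(0,8): moves to (0,7)(W), (0,4)(W), (0,3)(W); every one is W ⇒ L
(1,2): the only move is to (1,1)(W), a W ⇒ L
(1,8): moves to (1,7)(W), (1,4)(W), (1,3)(W); every one is W ⇒ L
(2,2): the only move is to (2,1)(W), a W ⇒ L
(2,8): moves to (2,7)(W), (2,4)(W), (2,3)(W); every one is W ⇒ L
(3,2): the only move is to (3,1)(W), a W ⇒ L
(3,8): moves to (3,7)(W), (3,4)(W), (3,3)(W); every one is W ⇒ L
(4,1): moves to (0,1)(W), (4,0)(W); every one is W ⇒ L
(4,3): moves to (0,3)(W), (4,2)(W); every one is W ⇒ L
(4,9): moves to (0,9)(W), (4,8)(W), (4,5)(W), (4,4)(W); every one is W ⇒ L
(5,1): moves to (1,1)(W), (5,0)(W); every one is W ⇒ L
(5,3): moves to (1,3)(W), (5,2)(W); every one is W ⇒ L
(5,9): moves to (1,9)(W), (5,8)(W), (5,5)(W), (5,4)(W); every one is W ⇒ L
Every other cell has at least one move into one of the L cells above, so it is W.
(5,9): one of the L cells justified above, so L
(1,4): the move to (1,0) reaches an L cell, so W

(5,9): L, (1,4): W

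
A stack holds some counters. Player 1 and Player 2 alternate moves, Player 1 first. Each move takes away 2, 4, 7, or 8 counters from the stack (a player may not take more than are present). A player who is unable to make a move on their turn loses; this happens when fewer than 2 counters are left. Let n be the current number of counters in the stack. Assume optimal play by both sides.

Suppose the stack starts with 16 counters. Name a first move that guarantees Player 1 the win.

Remove 4, leaving 12.

Classify positions by backward induction: terminal positions (no move available) are L. From any other position, the mover wins iff some move reaches an L.
n=0: no move → L
n=1: no move → L
n=2: →0(L), so W
n=3: →1(L), so W
n=4: →0(L), so W
n=5: →1(L), so W
n=6: →4(W), 2(W) — all W, so L
n=7: →0(L), so W
n=8: →6(L), so W
n=9: →1(L), so W
n=10: →6(L), so W
n=11: →9(W), 7(W), 4(W), 3(W) — all W, so L
n=12: →10(W), 8(W), 5(W), 4(W) — all W, so L
n=13: →11(L), so W
n=14: →12(L), so W
n=15: →11(L), so W
n=16: →12(L), so W
From 16, the L positions reachable in one move are: 12.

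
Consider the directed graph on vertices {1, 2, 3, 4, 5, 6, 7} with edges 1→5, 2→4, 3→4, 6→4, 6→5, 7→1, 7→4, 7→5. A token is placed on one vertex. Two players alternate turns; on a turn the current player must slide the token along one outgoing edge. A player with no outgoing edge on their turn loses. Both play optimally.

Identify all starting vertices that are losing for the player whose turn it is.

4, 5

Label each position W (a win for the player to move) or L (a loss). A position with no legal move is L; any other position is W exactly when some move reaches an L, and L when every move reaches a W.
Every edge goes from a vertex to one that appears earlier in the order 4, 5, 2, 3, 6, 1, 7, so processing vertices in that order labels each vertex after all of its successors.
4: no outgoing edge → L
5: no outgoing edge → L
2: W (go to 4, an L position)
3: W (go to 4, an L position)
6: W (go to 5, an L position)
1: W (go to 5, an L position)
7: W (go to 5, an L position)
The losing starting vertices are exactly the entries labelled L in this table (2 of them).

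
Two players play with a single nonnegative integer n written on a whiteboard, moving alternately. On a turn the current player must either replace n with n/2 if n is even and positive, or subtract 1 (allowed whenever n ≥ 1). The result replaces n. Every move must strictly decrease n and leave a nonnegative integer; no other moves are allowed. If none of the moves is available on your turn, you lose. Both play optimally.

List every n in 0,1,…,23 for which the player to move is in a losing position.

0, 2, 5, 7, 9, 11, 13, 15, 17, 19, 21, 23

Positions with no move are L. A position that does have a move is losing for the player to move precisely when every available move leads to a winning position for the opponent. Fill in the labels:
n=0: no move → L
n=1: can move to 0, which is L ⇒ W
n=2: the only move is to 1(W), a W ⇒ L
n=3: can move to 2, which is L ⇒ W
n=4: can move to 2, which is L ⇒ W
n=5: the only move is to 4(W), a W ⇒ L
n=6: can move to 5, which is L ⇒ W
n=7: the only move is to 6(W), a W ⇒ L
n=8: can move to 7, which is L ⇒ W
n=9: the only move is to 8(W), a W ⇒ L
n=10: can move to 5, which is L ⇒ W
n=11: the only move is to 10(W), a W ⇒ L
n=12: can move to 11, which is L ⇒ W
n=13: the only move is to 12(W), a W ⇒ L
n=14: can move to 7, which is L ⇒ W
n=15: the only move is to 14(W), a W ⇒ L
n=16: can move to 15, which is L ⇒ W
n=17: the only move is to 16(W), a W ⇒ L
n=18: can move to 9, which is L ⇒ W
n=19: the only move is to 18(W), a W ⇒ L
n=20: can move to 19, which is L ⇒ W
n=21: the only move is to 20(W), a W ⇒ L
n=22: can move to 11, which is L ⇒ W
n=23: the only move is to 22(W), a W ⇒ L
The losing starting values of n are exactly the entries labelled L in this table (12 of them).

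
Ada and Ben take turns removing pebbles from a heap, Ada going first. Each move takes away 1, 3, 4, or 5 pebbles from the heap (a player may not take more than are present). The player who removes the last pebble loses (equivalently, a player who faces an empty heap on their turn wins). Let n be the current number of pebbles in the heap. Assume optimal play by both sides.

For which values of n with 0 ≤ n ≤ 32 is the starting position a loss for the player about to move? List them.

Compute win/loss labels from the base case upward. A position with no move is W. Any other position is W if it can reach an L in one move, else L.
n=0: no move; the opponent has just taken the last pebble and therefore loses → W
n=1: L (sole option 0(W) is W)
n=2: W (go to 1, an L position)
n=3: L (options 2(W), 0(W) are all W)
n=4: W (go to 3, an L position)
n=5: W (go to 1, an L position)
n=6: W (go to 3, an L position)
n=7: W (go to 3, an L position)
n=8: W (go to 3, an L position)
n=9: L (options 8(W), 6(W), 5(W), 4(W) are all W)
n=10: W (go to 9, an L position)
n=11: L (options 10(W), 8(W), 7(W), 6(W) are all W)
n=12: W (go to 11, an L position)
n=13: W (go to 9, an L position)
n=14: W (go to 11, an L position)
n=15: W (go to 11, an L position)
n=16: W (go to 11, an L position)
n=17: L (options 16(W), 14(W), 13(W), 12(W) are all W)
n=18: W (go to 17, an L position)
n=19: L (options 18(W), 16(W), 15(W), 14(W) are all W)
n=20: W (go to 19, an L position)
n=21: W (go to 17, an L position)
n=22: W (go to 19, an L position)
n=23: W (go to 19, an L position)
n=24: W (go to 19, an L position)
n=25: L (options 24(W), 22(W), 21(W), 20(W) are all W)
n=26: W (go to 25, an L position)
n=27: L (options 26(W), 24(W), 23(W), 22(W) are all W)
n=28: W (go to 27, an L position)
n=29: W (go to 25, an L position)
n=30: W (go to 27, an L position)
n=31: W (go to 27, an L position)
n=32: W (go to 27, an L position)
Reading off the rows marked L gives the requested list; there are 8 such values of n.

1, 3, 9, 11, 17, 19, 25, 27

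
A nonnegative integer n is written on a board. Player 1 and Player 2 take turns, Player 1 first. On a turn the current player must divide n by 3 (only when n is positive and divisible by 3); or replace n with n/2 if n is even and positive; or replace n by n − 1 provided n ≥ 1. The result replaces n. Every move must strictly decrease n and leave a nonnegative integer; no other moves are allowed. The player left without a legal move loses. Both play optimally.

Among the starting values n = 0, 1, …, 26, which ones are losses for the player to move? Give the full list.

0, 2, 5, 7, 9, 11, 13, 16, 19, 23, 25

Build the W/L table. Terminal = L. A non-terminal position is W if it has a move to some L; otherwise it is L.
n=0: no move → L
n=1: can move to 0, which is L ⇒ W
n=2: the only move is to 1(W), a W ⇒ L
n=3: can move to 2, which is L ⇒ W
n=4: can move to 2, which is L ⇒ W
n=5: the only move is to 4(W), a W ⇒ L
n=6: can move to 2, which is L ⇒ W
n=7: the only move is to 6(W), a W ⇒ L
n=8: can move to 7, which is L ⇒ W
n=9: moves to 3(W), 8(W); every one is W ⇒ L
n=10: can move to 5, which is L ⇒ W
n=11: the only move is to 10(W), a W ⇒ L
n=12: can move to 11, which is L ⇒ W
n=13: the only move is to 12(W), a W ⇒ L
n=14: can move to 7, which is L ⇒ W
n=15: can move to 5, which is L ⇒ W
n=16: moves to 8(W), 15(W); every one is W ⇒ L
n=17: can move to 16, which is L ⇒ W
n=18: can move to 9, which is L ⇒ W
n=19: the only move is to 18(W), a W ⇒ L
n=20: can move to 19, which is L ⇒ W
n=21: can move to 7, which is L ⇒ W
n=22: can move to 11, which is L ⇒ W
n=23: the only move is to 22(W), a W ⇒ L
n=24: can move to 23, which is L ⇒ W
n=25: the only move is to 24(W), a W ⇒ L
n=26: can move to 13, which is L ⇒ W
Reading off the rows marked L gives the requested list; there are 11 such values of n.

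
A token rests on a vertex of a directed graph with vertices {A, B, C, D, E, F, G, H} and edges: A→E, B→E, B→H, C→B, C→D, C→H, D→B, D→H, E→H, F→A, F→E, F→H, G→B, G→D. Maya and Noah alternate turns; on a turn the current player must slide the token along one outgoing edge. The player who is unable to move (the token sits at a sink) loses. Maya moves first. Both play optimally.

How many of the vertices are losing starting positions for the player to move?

Use the standard recursion: the mover loses at a terminal position; elsewhere, the mover wins exactly when some move hands the opponent an L position.
Every edge goes from a vertex to one that appears earlier in the order H, E, B, D, G, A, F, C, so processing vertices in that order labels each vertex after all of its successors.
H: no outgoing edge → L
E: →H(L), so W
B: →H(L), so W
D: →H(L), so W
G: →D(W), B(W) — all W, so L
A: →E(W) only, which is W, so L
F: →A(L), so W
C: →H(L), so W
The L vertices are A, G, H; that is 3 in all.

3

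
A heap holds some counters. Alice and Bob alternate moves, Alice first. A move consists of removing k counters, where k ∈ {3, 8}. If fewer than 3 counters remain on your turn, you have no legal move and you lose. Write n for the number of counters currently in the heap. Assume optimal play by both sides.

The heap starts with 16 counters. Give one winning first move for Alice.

Compute win/loss labels from the base case upward. A position with no move is L. Any other position is W if it can reach an L in one move, else L.
n=0: no move → L
n=1: no move → L
n=2: no move → L
n=3: can move to 0, which is L ⇒ W
n=4: can move to 1, which is L ⇒ W
n=5: can move to 2, which is L ⇒ W
n=6: the only move is to 3(W), a W ⇒ L
n=7: the only move is to 4(W), a W ⇒ L
n=8: can move to 0, which is L ⇒ W
n=9: can move to 6, which is L ⇒ W
n=10: can move to 7, which is L ⇒ W
n=11: moves to 8(W), 3(W); every one is W ⇒ L
n=12: moves to 9(W), 4(W); every one is W ⇒ L
n=13: moves to 10(W), 5(W); every one is W ⇒ L
n=14: can move to 11, which is L ⇒ W
n=15: can move to 12, which is L ⇒ W
n=16: can move to 13, which is L ⇒ W
From 16, the L positions reachable in one move are: 13.

Remove 3, leaving 13.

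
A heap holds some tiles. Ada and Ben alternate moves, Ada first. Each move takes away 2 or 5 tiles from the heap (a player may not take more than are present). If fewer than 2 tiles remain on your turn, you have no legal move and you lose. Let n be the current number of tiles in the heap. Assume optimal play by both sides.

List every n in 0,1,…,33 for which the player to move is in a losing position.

Label each position W (a win for the player to move) or L (a loss). A position with no legal move is L; any other position is W exactly when some move reaches an L, and L when every move reaches a W.
n=0: no move → L
n=1: no move → L
n=2: W (go to 0, an L position)
n=3: W (go to 1, an L position)
n=4: L (sole option 2(W) is W)
n=5: W (go to 0, an L position)
n=6: W (go to 4, an L position)
n=7: L (options 5(W), 2(W) are all W)
n=8: L (options 6(W), 3(W) are all W)
n=9: W (go to 7, an L position)
n=10: W (go to 8, an L position)
n=11: L (options 9(W), 6(W) are all W)
n=12: W (go to 7, an L position)
n=13: W (go to 11, an L position)
n=14: L (options 12(W), 9(W) are all W)
n=15: L (options 13(W), 10(W) are all W)
n=16: W (go to 14, an L position)
n=17: W (go to 15, an L position)
n=18: L (options 16(W), 13(W) are all W)
n=19: W (go to 14, an L position)
n=20: W (go to 18, an L position)
n=21: L (options 19(W), 16(W) are all W)
n=22: L (options 20(W), 17(W) are all W)
n=23: W (go to 21, an L position)
n=24: W (go to 22, an L position)
n=25: L (options 23(W), 20(W) are all W)
n=26: W (go to 21, an L position)
n=27: W (go to 25, an L position)
n=28: L (options 26(W), 23(W) are all W)
n=29: L (options 27(W), 24(W) are all W)
n=30: W (go to 28, an L position)
n=31: W (go to 29, an L position)
n=32: L (options 30(W), 27(W) are all W)
n=33: W (go to 28, an L position)
The losing starting values of n are exactly the entries labelled L in this table (15 of them).

0, 1, 4, 7, 8, 11, 14, 15, 18, 21, 22, 25, 28, 29, 32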